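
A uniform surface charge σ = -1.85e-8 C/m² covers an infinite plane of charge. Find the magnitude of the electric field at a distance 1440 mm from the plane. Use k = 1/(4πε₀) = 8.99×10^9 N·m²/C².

|E| = 1.04×10^3 V/m

Choose a cylindrical pillbox piercing the sheet, end faces (area A) parallel to it.
Flux Φ = 2EA and Q_enc = σA, so 2EA = σA/ε₀ ⇒ E = |σ|/(2ε₀), independent of distance.
E = 2πk|σ| = 2π(8.99×10^9)(1.85×10^-8) = 1.04e3 N/C.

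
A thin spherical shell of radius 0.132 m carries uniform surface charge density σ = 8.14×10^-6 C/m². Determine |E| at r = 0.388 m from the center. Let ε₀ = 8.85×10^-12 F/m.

E = 1.06×10^5 N/C

Symmetry ⇒ E = E(r) r̂. Gaussian sphere of radius r = 0.388 m (r > 0.132 m).
The entire shell is enclosed: Q_enc = σ·4πR² = (8.14×10^-6)·4π·(0.132)² = 1.782×10^-6 C.
Gauss's law: E·4πr² = Q_enc/ε₀.
E = |Q_enc|/(4πε₀r²) = (1.782×10^-6)/(4π·8.85×10^-12·(0.388)²) = 1.06×10^5 N/C.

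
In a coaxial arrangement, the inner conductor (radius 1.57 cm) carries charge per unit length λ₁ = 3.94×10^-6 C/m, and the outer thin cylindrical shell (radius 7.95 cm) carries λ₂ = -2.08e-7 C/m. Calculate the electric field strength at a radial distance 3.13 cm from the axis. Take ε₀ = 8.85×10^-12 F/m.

Coaxial Gaussian cylinder, radius r = 3.13 cm, length L (between the conductors, 1.57 cm < r < 7.95 cm).
Only the inner wire is enclosed; the outer shell contributes nothing inside itself. λ_enc = λ₁ = 3.94×10^-6 C/m.
By Gauss's law (flux through the curved wall only), E·2πrL = λ_enc L/ε₀.
E = |λ_enc|/(2πε₀r) = (3.94×10^-6)/(2π·8.85×10^-12·0.0313) = 2.26×10^6 N/C.

|E| ≈ 2.26×10^6 N/C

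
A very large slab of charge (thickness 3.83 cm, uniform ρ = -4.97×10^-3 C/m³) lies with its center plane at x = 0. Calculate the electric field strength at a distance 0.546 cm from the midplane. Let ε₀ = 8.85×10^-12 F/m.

|E| = 3.07e6 N/C

By symmetry E is perpendicular to the slab. A Gaussian pillbox from −0.546 cm to +0.546 cm (face area A) lies entirely within the slab.
Q_enc = ρ·(2x)·A and flux = 2EA, so 2EA = 2ρxA/ε₀ ⇒ E = |ρ|x/ε₀.
E = (4.97×10^-3)(0.00546)/(8.85×10^-12) = 3.07×10^6 N/C.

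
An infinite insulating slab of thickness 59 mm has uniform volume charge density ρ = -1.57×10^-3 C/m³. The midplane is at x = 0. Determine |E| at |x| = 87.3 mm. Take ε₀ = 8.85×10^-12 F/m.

The point |x| = 87.3 mm lies outside the slab (half-thickness 0.0295 m). A symmetric pillbox spanning the full slab encloses Q_enc = ρ·d·A.
Flux = 2EA ⇒ E = |ρ|d/(2ε₀), independent of distance outside.
E = (1.57×10^-3)(0.059)/(2·8.85×10^-12) = 5.23e6 N/C.

E = 5.23×10^6 N/C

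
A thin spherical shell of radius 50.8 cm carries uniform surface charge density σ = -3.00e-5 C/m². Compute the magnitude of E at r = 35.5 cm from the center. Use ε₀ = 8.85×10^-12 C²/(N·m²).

By spherical symmetry E is radial; choose a Gaussian sphere of radius r = 35.5 cm (inside the shell, r < 50.8 cm).
All the charge is outside the Gaussian surface: Q_enc = 0, hence E = 0 everywhere inside the shell.

E = 0 (no enclosed charge)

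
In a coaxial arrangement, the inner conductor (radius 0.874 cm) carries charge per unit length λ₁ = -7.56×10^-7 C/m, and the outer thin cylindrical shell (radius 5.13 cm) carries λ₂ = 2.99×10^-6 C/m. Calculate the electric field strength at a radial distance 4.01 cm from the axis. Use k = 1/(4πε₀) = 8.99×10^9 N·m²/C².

E = 3.39×10^5 N/C

Coaxial Gaussian cylinder, radius r = 4.01 cm, length L (between the conductors, 0.874 cm < r < 5.13 cm).
The shell at 5.13 cm lies outside the Gaussian surface, so λ_enc = λ₁ = -7.56e-7 C/m.
Since E is radial and uniform over the curved surface, Φ = E·2πrL = Q_enc/ε₀ = λ_enc L/ε₀.
E = 2k|λ_enc|/r = 2(8.99×10^9)(7.56e-7)/(0.0401) = 3.39×10^5 N/C.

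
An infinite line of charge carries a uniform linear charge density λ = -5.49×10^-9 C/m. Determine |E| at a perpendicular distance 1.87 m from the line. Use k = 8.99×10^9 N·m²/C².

Take a coaxial cylindrical Gaussian surface of radius r = 1.87 m and length L.
Q_enc = λL, so λ_enc = -5.49×10^-9 C/m.
Gauss's law: E·2πrL = λ_enc L/ε₀.
E = 2k|λ_enc|/r = 2(8.99×10^9)(5.49×10^-9)/(1.87) = 52.8 N/C.

E = 52.8 N/C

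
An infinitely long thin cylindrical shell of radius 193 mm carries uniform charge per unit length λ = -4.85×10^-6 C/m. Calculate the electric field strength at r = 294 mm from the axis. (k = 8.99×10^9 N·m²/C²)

|E| = 2.97×10^5 V/m

Take a coaxial cylindrical Gaussian surface of radius r = 294 mm and length L (r > 193 mm).
The full line charge is enclosed: λ_enc = -4.85e-6 C/m.
By Gauss's law (flux through the curved wall only), E·2πrL = λ_enc L/ε₀.
E = 2k|λ_enc|/r = 2(8.99×10^9)(4.85×10^-6)/(0.294) = 2.97×10^5 N/C.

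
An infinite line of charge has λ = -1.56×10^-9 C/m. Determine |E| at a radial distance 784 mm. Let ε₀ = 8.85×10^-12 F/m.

E = 35.8 V/m

Take a coaxial cylindrical Gaussian surface of radius r = 784 mm and length L.
Q_enc = λL, so λ_enc = -1.56e-9 C/m.
Since E is radial and uniform over the curved surface, Φ = E·2πrL = Q_enc/ε₀ = λ_enc L/ε₀.
E = |λ_enc|/(2πε₀r) = (1.56e-9)/(2π·8.85×10^-12·0.784) = 35.8 N/C.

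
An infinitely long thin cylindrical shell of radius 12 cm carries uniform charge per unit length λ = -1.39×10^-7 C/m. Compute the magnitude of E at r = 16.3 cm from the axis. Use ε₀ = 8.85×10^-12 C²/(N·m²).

1.53×10^4 N/C

By cylindrical symmetry E is radial; use a coaxial Gaussian cylinder of radius 16.3 cm and length L (r > 12 cm).
The full line charge is enclosed: λ_enc = -1.39×10^-7 C/m.
Applying ∮E·dA = Q_enc/ε₀ with the end caps contributing no flux:
E = |λ_enc|/(2πε₀r) = (1.39×10^-7)/(2π·8.85×10^-12·0.163) = 1.53e4 N/C.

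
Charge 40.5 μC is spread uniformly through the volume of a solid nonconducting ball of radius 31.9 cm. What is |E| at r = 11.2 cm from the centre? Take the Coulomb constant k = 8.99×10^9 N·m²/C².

Use a concentric Gaussian sphere at r = 11.2 cm (r < R).
Only the charge within r is enclosed: Q_enc = Q·(r/R)³ = (40.5 μC)·(11.2 cm/31.9 cm)³ = 1.753e-6 C.
Gauss's law: E·4πr² = Q_enc/ε₀.
E = k|Q_enc|/r² = (8.99×10^9)(1.753×10^-6)/(0.112)² = 1.26×10^6 N/C.

1.26e6 N/C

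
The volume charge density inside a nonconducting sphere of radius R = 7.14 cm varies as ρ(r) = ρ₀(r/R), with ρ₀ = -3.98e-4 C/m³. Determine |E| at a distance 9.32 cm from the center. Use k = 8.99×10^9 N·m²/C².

Use a concentric Gaussian sphere at r = 9.32 cm (r > R, all charge enclosed).
Q_enc = 4π ∫₀^R ρ₀(r'/R)^1 r'² dr' = 4πρ₀R³/4 = -4.551e-7 C.
Gauss's law: E·4πr² = Q_enc/ε₀.
E = k|Q_enc|/r² = (8.99×10^9)(4.551×10^-7)/(0.0932)² = 4.71×10^5 N/C.

4.71×10^5 N/C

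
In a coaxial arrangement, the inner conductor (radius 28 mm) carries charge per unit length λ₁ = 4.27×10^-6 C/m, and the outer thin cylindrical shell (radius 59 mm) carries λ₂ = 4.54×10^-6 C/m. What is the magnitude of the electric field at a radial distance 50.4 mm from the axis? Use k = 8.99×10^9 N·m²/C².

Choose a coaxial cylinder of radius r = 50.4 mm (arbitrary length L) as the Gaussian surface (between the conductors, 28 mm < r < 59 mm).
Only the inner wire is enclosed; the outer shell contributes nothing inside itself. λ_enc = λ₁ = 4.27e-6 C/m.
Since E is radial and uniform over the curved surface, Φ = E·2πrL = Q_enc/ε₀ = λ_enc L/ε₀.
E = 2k|λ_enc|/r = 2(8.99×10^9)(4.27×10^-6)/(0.0504) = 1.52×10^6 N/C.

|E| = 1.52e6 V/m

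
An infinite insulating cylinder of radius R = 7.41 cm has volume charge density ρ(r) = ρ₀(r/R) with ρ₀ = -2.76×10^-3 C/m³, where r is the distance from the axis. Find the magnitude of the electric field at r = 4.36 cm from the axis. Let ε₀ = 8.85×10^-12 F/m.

2.67×10^6 N/C

Take a coaxial cylindrical Gaussian surface of radius r = 4.36 cm and length L (r < R).
λ_enc = ∫₀^r ρ(r')·2πr' dr' = (2πρ₀/R)·r^3/3 = -6.466×10^-6 C/m.
Since E is radial and uniform over the curved surface, Φ = E·2πrL = Q_enc/ε₀ = λ_enc L/ε₀.
E = |λ_enc|/(2πε₀r) = (6.466e-6)/(2π·8.85×10^-12·0.0436) = 2.67×10^6 N/C.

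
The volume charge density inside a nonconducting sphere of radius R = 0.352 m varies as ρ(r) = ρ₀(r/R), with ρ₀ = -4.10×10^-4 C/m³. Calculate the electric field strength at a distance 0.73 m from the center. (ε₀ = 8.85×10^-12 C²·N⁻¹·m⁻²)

E ≈ 9.48×10^5 N/C

Take a concentric spherical Gaussian surface of radius r = 0.73 m (r > R, all charge enclosed).
Q_enc = 4π ∫₀^R ρ₀(r'/R)^1 r'² dr' = 4πρ₀R³/4 = -5.618e-5 C.
Applying ∮E·dA = Q_enc/ε₀ with Φ = E(4πr²):
E = |Q_enc|/(4πε₀r²) = (5.618e-5)/(4π·8.85×10^-12·(0.73)²) = 9.48e5 N/C.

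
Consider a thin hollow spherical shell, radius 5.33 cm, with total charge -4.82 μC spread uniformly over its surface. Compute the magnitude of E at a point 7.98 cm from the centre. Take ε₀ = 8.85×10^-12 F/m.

E ≈ 6.81×10^6 V/m

By spherical symmetry E is radial; choose a Gaussian sphere of radius r = 7.98 cm (r > 5.33 cm).
The entire shell is enclosed: Q_enc = -4.82e-6 C.
Gauss's law: E·4πr² = Q_enc/ε₀.
E = |Q_enc|/(4πε₀r²) = (4.82×10^-6)/(4π·8.85×10^-12·(0.0798)²) = 6.81×10^6 N/C.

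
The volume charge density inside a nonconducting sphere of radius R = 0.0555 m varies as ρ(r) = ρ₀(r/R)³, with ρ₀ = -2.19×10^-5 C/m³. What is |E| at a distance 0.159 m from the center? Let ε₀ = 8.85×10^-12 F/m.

By spherical symmetry E is radial; choose a Gaussian sphere of radius r = 0.159 m (r > R, all charge enclosed).
Q_enc = 4π ∫₀^R ρ₀(r'/R)^3 r'² dr' = 4πρ₀R³/6 = -7.841×10^-9 C.
Applying ∮E·dA = Q_enc/ε₀ with Φ = E(4πr²):
E = |Q_enc|/(4πε₀r²) = (7.841e-9)/(4π·8.85×10^-12·(0.159)²) = 2.79×10^3 N/C.

|E| ≈ 2.79×10^3 N/C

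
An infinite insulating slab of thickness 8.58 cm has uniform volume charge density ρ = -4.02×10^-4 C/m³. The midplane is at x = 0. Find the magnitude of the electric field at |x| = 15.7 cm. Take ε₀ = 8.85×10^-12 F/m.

|E| = 1.95e6 N/C

The point |x| = 15.7 cm lies outside the slab (half-thickness 0.0429 m). A symmetric pillbox spanning the full slab encloses Q_enc = ρ·d·A.
Flux = 2EA ⇒ E = |ρ|d/(2ε₀), independent of distance outside.
E = (4.02×10^-4)(0.0858)/(2·8.85×10^-12) = 1.95×10^6 N/C.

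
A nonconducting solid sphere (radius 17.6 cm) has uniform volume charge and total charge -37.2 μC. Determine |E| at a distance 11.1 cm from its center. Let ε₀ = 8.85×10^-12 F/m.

Symmetry ⇒ E = E(r) r̂. Gaussian sphere of radius r = 11.1 cm (r < R).
For a uniform sphere the enclosed fraction is (r/R)³, so Q_enc = (-37.2 μC)(0.111/0.176)³ = -9.332×10^-6 C.
Applying ∮E·dA = Q_enc/ε₀ with Φ = E(4πr²):
E = |Q_enc|/(4πε₀r²) = (9.332e-6)/(4π·8.85×10^-12·(0.111)²) = 6.81e6 N/C.

|E| ≈ 6.81e6 V/m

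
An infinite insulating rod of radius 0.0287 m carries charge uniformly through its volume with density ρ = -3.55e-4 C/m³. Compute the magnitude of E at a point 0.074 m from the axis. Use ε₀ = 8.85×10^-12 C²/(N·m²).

By cylindrical symmetry E is radial; use a coaxial Gaussian cylinder of radius 0.074 m and length L (r > 0.0287 m, full cross-section enclosed).
λ_enc = ρ·πR² = (-3.55×10^-4)π(0.0287)² = -9.186×10^-7 C/m.
Gauss's law: E·2πrL = λ_enc L/ε₀.
E = |λ_enc|/(2πε₀r) = (9.186e-7)/(2π·8.85×10^-12·0.074) = 2.23×10^5 N/C.

E ≈ 2.23e5 V/m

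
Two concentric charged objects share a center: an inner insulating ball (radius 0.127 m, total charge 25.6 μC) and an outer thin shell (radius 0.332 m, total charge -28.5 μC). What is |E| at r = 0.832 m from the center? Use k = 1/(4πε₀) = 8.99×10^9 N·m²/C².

Symmetry ⇒ E = E(r) r̂. Gaussian sphere of radius r = 0.832 m (r > 0.332 m, enclosing both).
Q_enc = (25.6 μC) + (-28.5 μC) = -2.90e-6 C.
Gauss's law: E·4πr² = Q_enc/ε₀.
E = k|Q_enc|/r² = (8.99×10^9)(2.90×10^-6)/(0.832)² = 3.77×10^4 N/C.

E ≈ 3.77e4 V/m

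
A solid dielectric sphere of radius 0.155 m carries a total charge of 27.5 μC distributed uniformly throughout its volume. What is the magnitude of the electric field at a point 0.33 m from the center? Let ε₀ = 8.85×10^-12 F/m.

Take a concentric spherical Gaussian surface of radius r = 0.33 m (r > R, so the entire charge is enclosed).
Q_enc = 27.5 μC = 2.75×10^-5 C.
Applying ∮E·dA = Q_enc/ε₀ with Φ = E(4πr²):
E = |Q_enc|/(4πε₀r²) = (2.75e-5)/(4π·8.85×10^-12·(0.33)²) = 2.27×10^6 N/C.

|E| = 2.27e6 N/C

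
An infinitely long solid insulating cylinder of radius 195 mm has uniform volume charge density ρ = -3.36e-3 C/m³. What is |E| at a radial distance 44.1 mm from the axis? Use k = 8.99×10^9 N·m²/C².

Coaxial Gaussian cylinder, radius r = 44.1 mm, length L (r < R).
Enclosed charge per unit length: λ_enc = ρ·πr² = (-3.36×10^-3)π(0.0441)² = -2.053×10^-5 C/m.
By Gauss's law (flux through the curved wall only), E·2πrL = λ_enc L/ε₀.
E = 2k|λ_enc|/r = 2(8.99×10^9)(2.053e-5)/(0.0441) = 8.37e6 N/C.

|E| = 8.37e6 N/C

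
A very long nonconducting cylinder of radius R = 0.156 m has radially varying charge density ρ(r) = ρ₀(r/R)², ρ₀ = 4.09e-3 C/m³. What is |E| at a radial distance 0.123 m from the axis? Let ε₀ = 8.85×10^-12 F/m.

|E| = 8.83×10^6 N/C

Choose a coaxial cylinder of radius r = 0.123 m (arbitrary length L) as the Gaussian surface (r < R).
λ_enc = ∫₀^r ρ(r')·2πr' dr' = (2πρ₀/R²)·r^4/4 = 6.042e-5 C/m.
By Gauss's law (flux through the curved wall only), E·2πrL = λ_enc L/ε₀.
E = |λ_enc|/(2πε₀r) = (6.042e-5)/(2π·8.85×10^-12·0.123) = 8.83×10^6 N/C.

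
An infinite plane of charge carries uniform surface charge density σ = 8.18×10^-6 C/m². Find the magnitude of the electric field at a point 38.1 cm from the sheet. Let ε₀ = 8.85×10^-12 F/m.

The symmetry is planar: E is normal to the sheet and the same magnitude on both sides. Take a pillbox straddling the sheet with end-cap area A.
Only the two end caps contribute flux: Φ = 2EA. With Q_enc = σA, Gauss's law gives E = |σ|/(2ε₀).
E = |σ|/(2ε₀) = (8.18×10^-6)/(2·8.85×10^-12) = 4.62×10^5 N/C.

4.62×10^5 N/C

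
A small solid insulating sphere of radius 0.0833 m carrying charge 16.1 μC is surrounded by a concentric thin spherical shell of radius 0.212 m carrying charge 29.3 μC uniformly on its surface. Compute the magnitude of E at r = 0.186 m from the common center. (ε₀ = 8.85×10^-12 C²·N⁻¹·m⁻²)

By spherical symmetry E is radial; choose a Gaussian sphere of radius r = 0.186 m (between the bodies, 0.0833 m < r < 0.212 m).
Only the inner charge is enclosed; the outer shell contributes nothing inside itself. Q_enc = 16.1 μC = 1.61×10^-5 C.
Since E is radial and uniform over the Gaussian sphere, Φ = E·4πr² = Q_enc/ε₀.
E = |Q_enc|/(4πε₀r²) = (1.61×10^-5)/(4π·8.85×10^-12·(0.186)²) = 4.18×10^6 N/C.

E ≈ 4.18×10^6 N/C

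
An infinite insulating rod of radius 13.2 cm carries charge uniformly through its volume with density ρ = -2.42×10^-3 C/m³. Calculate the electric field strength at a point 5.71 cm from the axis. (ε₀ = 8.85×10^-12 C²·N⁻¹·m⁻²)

|E| ≈ 7.81e6 N/C

Choose a coaxial cylinder of radius r = 5.71 cm (arbitrary length L) as the Gaussian surface (r < R).
Enclosed charge per unit length: λ_enc = ρ·πr² = (-2.42e-3)π(0.0571)² = -2.479e-5 C/m.
By Gauss's law (flux through the curved wall only), E·2πrL = λ_enc L/ε₀.
E = |λ_enc|/(2πε₀r) = (2.479×10^-5)/(2π·8.85×10^-12·0.0571) = 7.81×10^6 N/C.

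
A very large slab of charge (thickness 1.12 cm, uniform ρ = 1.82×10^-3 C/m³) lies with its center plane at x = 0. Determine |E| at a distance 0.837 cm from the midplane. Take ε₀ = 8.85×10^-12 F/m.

E = 1.15×10^6 V/m

The point |x| = 0.837 cm lies outside the slab (half-thickness 0.0056 m). A symmetric pillbox spanning the full slab encloses Q_enc = ρ·d·A.
Flux = 2EA ⇒ E = |ρ|d/(2ε₀), independent of distance outside.
E = (1.82e-3)(0.0112)/(2·8.85×10^-12) = 1.15×10^6 N/C.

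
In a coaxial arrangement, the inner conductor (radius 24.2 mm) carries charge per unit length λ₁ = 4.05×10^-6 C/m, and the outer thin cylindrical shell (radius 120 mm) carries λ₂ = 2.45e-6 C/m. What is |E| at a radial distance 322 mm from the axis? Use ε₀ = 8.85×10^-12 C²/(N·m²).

Choose a coaxial cylinder of radius r = 322 mm (arbitrary length L) as the Gaussian surface (r > 120 mm, enclosing both).
λ_enc = λ₁ + λ₂ = (4.05×10^-6) + (2.45e-6) = 6.50e-6 C/m.
Since E is radial and uniform over the curved surface, Φ = E·2πrL = Q_enc/ε₀ = λ_enc L/ε₀.
E = |λ_enc|/(2πε₀r) = (6.50×10^-6)/(2π·8.85×10^-12·0.322) = 3.63×10^5 N/C.

E ≈ 3.63e5 N/C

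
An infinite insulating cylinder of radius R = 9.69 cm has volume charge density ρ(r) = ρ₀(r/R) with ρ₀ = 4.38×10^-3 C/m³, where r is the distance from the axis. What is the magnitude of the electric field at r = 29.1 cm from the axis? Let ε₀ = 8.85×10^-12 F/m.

5.32e6 N/C

Coaxial Gaussian cylinder, radius r = 29.1 cm, length L (r > R, full charge per length enclosed).
λ_enc = 2π ∫₀^R ρ₀(r'/R)^1 r' dr' = 2πρ₀R²/3 = 8.614e-5 C/m.
By Gauss's law (flux through the curved wall only), E·2πrL = λ_enc L/ε₀.
E = |λ_enc|/(2πε₀r) = (8.614×10^-5)/(2π·8.85×10^-12·0.291) = 5.32×10^6 N/C.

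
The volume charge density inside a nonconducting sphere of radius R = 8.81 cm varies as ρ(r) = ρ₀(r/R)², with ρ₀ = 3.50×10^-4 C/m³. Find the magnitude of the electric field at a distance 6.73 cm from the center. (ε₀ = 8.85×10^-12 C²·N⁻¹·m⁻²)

E = 3.11×10^5 N/C

Take a concentric spherical Gaussian surface of radius r = 6.73 cm (r < R).
Q_enc = ∫₀^r ρ(r')·4πr'² dr' = (4πρ₀/R²) ∫₀^r r'^4 dr' = 4πρ₀ r^5/(5·R²) = 1.565×10^-7 C.
Gauss's law: E·4πr² = Q_enc/ε₀.
E = |Q_enc|/(4πε₀r²) = (1.565×10^-7)/(4π·8.85×10^-12·(0.0673)²) = 3.11×10^5 N/C.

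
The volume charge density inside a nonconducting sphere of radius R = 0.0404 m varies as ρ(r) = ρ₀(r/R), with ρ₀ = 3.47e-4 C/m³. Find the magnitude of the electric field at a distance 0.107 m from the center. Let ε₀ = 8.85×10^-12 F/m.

Take a concentric spherical Gaussian surface of radius r = 0.107 m (r > R, all charge enclosed).
Q_enc = 4π ∫₀^R ρ₀(r'/R)^1 r'² dr' = 4πρ₀R³/4 = 7.188×10^-8 C.
Since E is radial and uniform over the Gaussian sphere, Φ = E·4πr² = Q_enc/ε₀.
E = |Q_enc|/(4πε₀r²) = (7.188×10^-8)/(4π·8.85×10^-12·(0.107)²) = 5.65e4 N/C.

E = 5.65×10^4 N/C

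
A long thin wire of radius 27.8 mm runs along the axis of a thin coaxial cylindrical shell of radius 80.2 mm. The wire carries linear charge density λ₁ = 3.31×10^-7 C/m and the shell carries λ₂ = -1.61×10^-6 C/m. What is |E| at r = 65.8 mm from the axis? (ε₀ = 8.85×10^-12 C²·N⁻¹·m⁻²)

Choose a coaxial cylinder of radius r = 65.8 mm (arbitrary length L) as the Gaussian surface (between the conductors, 27.8 mm < r < 80.2 mm).
The shell at 80.2 mm lies outside the Gaussian surface, so λ_enc = λ₁ = 3.31e-7 C/m.
By Gauss's law (flux through the curved wall only), E·2πrL = λ_enc L/ε₀.
E = |λ_enc|/(2πε₀r) = (3.31×10^-7)/(2π·8.85×10^-12·0.0658) = 9.05e4 N/C.

E ≈ 9.05×10^4 V/m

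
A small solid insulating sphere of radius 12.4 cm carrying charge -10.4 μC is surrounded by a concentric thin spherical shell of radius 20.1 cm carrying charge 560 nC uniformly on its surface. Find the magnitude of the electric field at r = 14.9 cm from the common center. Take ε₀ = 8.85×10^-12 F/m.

E ≈ 4.21e6 V/m

Symmetry ⇒ E = E(r) r̂. Gaussian sphere of radius r = 14.9 cm (between the bodies, 12.4 cm < r < 20.1 cm).
Only the inner charge is enclosed; the outer shell contributes nothing inside itself. Q_enc = -10.4 μC = -1.04×10^-5 C.
Gauss's law: E·4πr² = Q_enc/ε₀.
E = |Q_enc|/(4πε₀r²) = (1.04e-5)/(4π·8.85×10^-12·(0.149)²) = 4.21e6 N/C.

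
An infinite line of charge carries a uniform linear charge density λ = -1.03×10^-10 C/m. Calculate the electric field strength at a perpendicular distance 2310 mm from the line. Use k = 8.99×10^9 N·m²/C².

Take a coaxial cylindrical Gaussian surface of radius r = 2310 mm and length L.
Q_enc = λL, so λ_enc = -1.03×10^-10 C/m.
Applying ∮E·dA = Q_enc/ε₀ with the end caps contributing no flux:
E = 2k|λ_enc|/r = 2(8.99×10^9)(1.03e-10)/(2.31) = 0.802 N/C.

E = 0.802 N/C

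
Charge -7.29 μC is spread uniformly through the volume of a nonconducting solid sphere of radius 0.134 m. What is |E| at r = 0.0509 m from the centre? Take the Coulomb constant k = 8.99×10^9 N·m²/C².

By spherical symmetry E is radial; choose a Gaussian sphere of radius r = 0.0509 m (r < R).
For a uniform sphere the enclosed fraction is (r/R)³, so Q_enc = (-7.29 μC)(0.0509/0.134)³ = -3.995×10^-7 C.
Applying ∮E·dA = Q_enc/ε₀ with Φ = E(4πr²):
E = k|Q_enc|/r² = (8.99×10^9)(3.995e-7)/(0.0509)² = 1.39e6 N/C.

1.39×10^6 N/C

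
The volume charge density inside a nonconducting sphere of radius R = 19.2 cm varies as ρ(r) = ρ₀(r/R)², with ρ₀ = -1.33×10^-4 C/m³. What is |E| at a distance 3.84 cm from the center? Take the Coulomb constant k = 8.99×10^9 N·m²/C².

Take a concentric spherical Gaussian surface of radius r = 3.84 cm (r < R).
Q_enc = ∫₀^r ρ(r')·4πr'² dr' = (4πρ₀/R²) ∫₀^r r'^4 dr' = 4πρ₀ r^5/(5·R²) = -7.571×10^-10 C.
Applying ∮E·dA = Q_enc/ε₀ with Φ = E(4πr²):
E = k|Q_enc|/r² = (8.99×10^9)(7.571e-10)/(0.0384)² = 4.62e3 N/C.

E = 4.62e3 N/C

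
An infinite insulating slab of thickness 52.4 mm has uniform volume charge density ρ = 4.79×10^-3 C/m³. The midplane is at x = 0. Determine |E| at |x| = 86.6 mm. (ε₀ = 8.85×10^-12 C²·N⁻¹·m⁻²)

The point |x| = 86.6 mm lies outside the slab (half-thickness 0.0262 m). A symmetric pillbox spanning the full slab encloses Q_enc = ρ·d·A.
Flux = 2EA ⇒ E = |ρ|d/(2ε₀), independent of distance outside.
E = (4.79e-3)(0.0524)/(2·8.85×10^-12) = 1.42e7 N/C.

|E| = 1.42×10^7 N/C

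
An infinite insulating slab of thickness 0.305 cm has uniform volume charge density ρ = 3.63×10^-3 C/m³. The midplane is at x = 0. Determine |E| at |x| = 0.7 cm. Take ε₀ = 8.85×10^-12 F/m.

E = 6.26×10^5 N/C

The point |x| = 0.7 cm lies outside the slab (half-thickness 0.001525 m). A symmetric pillbox spanning the full slab encloses Q_enc = ρ·d·A.
Flux = 2EA ⇒ E = |ρ|d/(2ε₀), independent of distance outside.
E = (3.63×10^-3)(0.00305)/(2·8.85×10^-12) = 6.26×10^5 N/C.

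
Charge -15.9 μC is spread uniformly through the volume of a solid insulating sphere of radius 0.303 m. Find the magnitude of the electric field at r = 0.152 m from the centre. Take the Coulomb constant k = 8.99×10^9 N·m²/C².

Symmetry ⇒ E = E(r) r̂. Gaussian sphere of radius r = 0.152 m (r < R).
Only the charge within r is enclosed: Q_enc = Q·(r/R)³ = (-15.9 μC)·(0.152 m/0.303 m)³ = -2.007×10^-6 C.
Gauss's law: E·4πr² = Q_enc/ε₀.
E = k|Q_enc|/r² = (8.99×10^9)(2.007×10^-6)/(0.152)² = 7.81×10^5 N/C.

E ≈ 7.81e5 V/m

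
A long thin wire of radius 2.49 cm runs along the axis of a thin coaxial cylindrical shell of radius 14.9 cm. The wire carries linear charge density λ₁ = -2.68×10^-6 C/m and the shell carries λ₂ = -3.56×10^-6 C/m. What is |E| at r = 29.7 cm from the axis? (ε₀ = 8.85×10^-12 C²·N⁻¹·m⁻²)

|E| ≈ 3.78×10^5 N/C

Choose a coaxial cylinder of radius r = 29.7 cm (arbitrary length L) as the Gaussian surface (r > 14.9 cm, enclosing both).
λ_enc = λ₁ + λ₂ = (-2.68e-6) + (-3.56e-6) = -6.24e-6 C/m.
Since E is radial and uniform over the curved surface, Φ = E·2πrL = Q_enc/ε₀ = λ_enc L/ε₀.
E = |λ_enc|/(2πε₀r) = (6.24×10^-6)/(2π·8.85×10^-12·0.297) = 3.78×10^5 N/C.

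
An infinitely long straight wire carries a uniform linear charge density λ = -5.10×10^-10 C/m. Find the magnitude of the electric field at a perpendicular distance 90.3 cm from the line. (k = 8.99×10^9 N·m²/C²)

Coaxial Gaussian cylinder, radius r = 90.3 cm, length L.
Q_enc = λL, so λ_enc = -5.10e-10 C/m.
By Gauss's law (flux through the curved wall only), E·2πrL = λ_enc L/ε₀.
E = 2k|λ_enc|/r = 2(8.99×10^9)(5.10×10^-10)/(0.903) = 10.2 N/C.

E = 10.2 N/C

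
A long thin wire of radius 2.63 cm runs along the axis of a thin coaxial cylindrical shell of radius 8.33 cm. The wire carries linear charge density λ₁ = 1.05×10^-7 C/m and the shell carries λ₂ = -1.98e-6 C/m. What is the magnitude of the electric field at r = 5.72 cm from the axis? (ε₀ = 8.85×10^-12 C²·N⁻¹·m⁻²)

Coaxial Gaussian cylinder, radius r = 5.72 cm, length L (between the conductors, 2.63 cm < r < 8.33 cm).
Only the inner wire is enclosed; the outer shell contributes nothing inside itself. λ_enc = λ₁ = 1.05×10^-7 C/m.
Since E is radial and uniform over the curved surface, Φ = E·2πrL = Q_enc/ε₀ = λ_enc L/ε₀.
E = |λ_enc|/(2πε₀r) = (1.05×10^-7)/(2π·8.85×10^-12·0.0572) = 3.30e4 N/C.

E = 3.30e4 N/C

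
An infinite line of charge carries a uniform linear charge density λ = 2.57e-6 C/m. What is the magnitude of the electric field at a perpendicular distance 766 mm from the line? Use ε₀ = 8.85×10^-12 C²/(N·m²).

E = 6.03e4 N/C

By cylindrical symmetry E is radial; use a coaxial Gaussian cylinder of radius 766 mm and length L.
Q_enc = λL, so λ_enc = 2.57e-6 C/m.
By Gauss's law (flux through the curved wall only), E·2πrL = λ_enc L/ε₀.
E = |λ_enc|/(2πε₀r) = (2.57×10^-6)/(2π·8.85×10^-12·0.766) = 6.03×10^4 N/C.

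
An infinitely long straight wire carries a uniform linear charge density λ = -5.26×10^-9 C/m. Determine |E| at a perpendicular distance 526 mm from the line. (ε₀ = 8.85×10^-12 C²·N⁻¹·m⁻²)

By cylindrical symmetry E is radial; use a coaxial Gaussian cylinder of radius 526 mm and length L.
Q_enc = λL, so λ_enc = -5.26×10^-9 C/m.
Since E is radial and uniform over the curved surface, Φ = E·2πrL = Q_enc/ε₀ = λ_enc L/ε₀.
E = |λ_enc|/(2πε₀r) = (5.26×10^-9)/(2π·8.85×10^-12·0.526) = 180 N/C.

E = 180 N/C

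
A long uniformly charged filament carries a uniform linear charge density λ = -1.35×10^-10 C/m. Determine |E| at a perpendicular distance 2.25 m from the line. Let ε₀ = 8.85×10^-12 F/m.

E ≈ 1.08 N/C

By cylindrical symmetry E is radial; use a coaxial Gaussian cylinder of radius 2.25 m and length L.
Q_enc = λL, so λ_enc = -1.35×10^-10 C/m.
Applying ∮E·dA = Q_enc/ε₀ with the end caps contributing no flux:
E = |λ_enc|/(2πε₀r) = (1.35×10^-10)/(2π·8.85×10^-12·2.25) = 1.08 N/C.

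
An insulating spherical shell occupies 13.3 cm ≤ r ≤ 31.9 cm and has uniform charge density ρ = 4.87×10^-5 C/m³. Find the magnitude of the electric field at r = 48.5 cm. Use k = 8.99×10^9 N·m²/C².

Take a concentric spherical Gaussian surface of radius r = 48.5 cm (r > 31.9 cm, enclosing the whole shell).
Q_enc = ρ·(4π/3)(b³ − a³) = (4.87×10^-5)·(4π/3)·((0.319)³ − (0.133)³) = 6.142×10^-6 C.
Gauss's law: E·4πr² = Q_enc/ε₀.
E = k|Q_enc|/r² = (8.99×10^9)(6.142e-6)/(0.485)² = 2.35×10^5 N/C.

E = 2.35×10^5 N/C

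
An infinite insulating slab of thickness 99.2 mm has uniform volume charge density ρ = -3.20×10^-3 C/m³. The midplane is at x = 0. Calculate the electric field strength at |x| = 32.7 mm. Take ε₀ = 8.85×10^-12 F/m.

By symmetry E is perpendicular to the slab. A Gaussian pillbox from −32.7 mm to +32.7 mm (face area A) lies entirely within the slab.
Q_enc = ρ·(2x)·A and flux = 2EA, so 2EA = 2ρxA/ε₀ ⇒ E = |ρ|x/ε₀.
E = (3.20×10^-3)(0.0327)/(8.85×10^-12) = 1.18×10^7 N/C.

E ≈ 1.18×10^7 N/C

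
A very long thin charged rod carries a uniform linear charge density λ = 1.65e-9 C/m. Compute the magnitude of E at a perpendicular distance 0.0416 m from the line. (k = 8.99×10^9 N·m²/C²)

|E| = 713 N/C

Coaxial Gaussian cylinder, radius r = 0.0416 m, length L.
Q_enc = λL, so λ_enc = 1.65×10^-9 C/m.
By Gauss's law (flux through the curved wall only), E·2πrL = λ_enc L/ε₀.
E = 2k|λ_enc|/r = 2(8.99×10^9)(1.65×10^-9)/(0.0416) = 713 N/C.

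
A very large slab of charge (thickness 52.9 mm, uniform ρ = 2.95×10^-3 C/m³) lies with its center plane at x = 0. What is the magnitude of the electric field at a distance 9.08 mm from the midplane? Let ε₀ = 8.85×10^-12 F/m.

By symmetry E is perpendicular to the slab. A Gaussian pillbox from −9.08 mm to +9.08 mm (face area A) lies entirely within the slab.
Q_enc = ρ·(2x)·A and flux = 2EA, so 2EA = 2ρxA/ε₀ ⇒ E = |ρ|x/ε₀.
E = (2.95×10^-3)(0.00908)/(8.85×10^-12) = 3.03e6 N/C.

|E| = 3.03e6 V/m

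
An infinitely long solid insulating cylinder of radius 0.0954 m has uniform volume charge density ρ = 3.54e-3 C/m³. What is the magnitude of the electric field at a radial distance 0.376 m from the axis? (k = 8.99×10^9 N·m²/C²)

E ≈ 4.84e6 N/C

Choose a coaxial cylinder of radius r = 0.376 m (arbitrary length L) as the Gaussian surface (r > 0.0954 m, full cross-section enclosed).
λ_enc = ρ·πR² = (3.54e-3)π(0.0954)² = 1.012e-4 C/m.
Gauss's law: E·2πrL = λ_enc L/ε₀.
E = 2k|λ_enc|/r = 2(8.99×10^9)(1.012×10^-4)/(0.376) = 4.84×10^6 N/C.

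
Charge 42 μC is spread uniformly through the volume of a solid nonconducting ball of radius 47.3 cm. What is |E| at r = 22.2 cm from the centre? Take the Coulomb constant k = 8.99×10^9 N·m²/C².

By spherical symmetry E is radial; choose a Gaussian sphere of radius r = 22.2 cm (r < R).
For a uniform sphere the enclosed fraction is (r/R)³, so Q_enc = (42 μC)(0.222/0.473)³ = 4.342×10^-6 C.
Applying ∮E·dA = Q_enc/ε₀ with Φ = E(4πr²):
E = k|Q_enc|/r² = (8.99×10^9)(4.342×10^-6)/(0.222)² = 7.92×10^5 N/C.

E = 7.92×10^5 N/C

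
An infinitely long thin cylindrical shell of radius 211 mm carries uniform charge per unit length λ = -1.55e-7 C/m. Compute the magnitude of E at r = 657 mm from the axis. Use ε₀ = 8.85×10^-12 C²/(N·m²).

Take a coaxial cylindrical Gaussian surface of radius r = 657 mm and length L (r > 211 mm).
The full line charge is enclosed: λ_enc = -1.55e-7 C/m.
Applying ∮E·dA = Q_enc/ε₀ with the end caps contributing no flux:
E = |λ_enc|/(2πε₀r) = (1.55×10^-7)/(2π·8.85×10^-12·0.657) = 4.24e3 N/C.

4.24×10^3 N/C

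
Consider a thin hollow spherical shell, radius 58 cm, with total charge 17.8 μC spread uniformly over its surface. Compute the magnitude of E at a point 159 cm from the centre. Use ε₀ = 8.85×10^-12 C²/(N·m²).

Take a concentric spherical Gaussian surface of radius r = 159 cm (r > 58 cm).
The entire shell is enclosed: Q_enc = 1.78×10^-5 C.
By Gauss's law, ∮E·dA = E·4πr² = Q_enc/ε₀.
E = |Q_enc|/(4πε₀r²) = (1.78e-5)/(4π·8.85×10^-12·(1.59)²) = 6.33e4 N/C.

6.33×10^4 N/C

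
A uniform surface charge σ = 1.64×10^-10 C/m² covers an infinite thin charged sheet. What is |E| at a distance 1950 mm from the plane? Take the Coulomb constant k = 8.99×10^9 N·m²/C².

E ≈ 9.26 V/m

By planar symmetry E is perpendicular to the sheet and uniform; use a Gaussian pillbox with flat faces of area A on each side of the sheet.
Only the two end caps contribute flux: Φ = 2EA. With Q_enc = σA, Gauss's law gives E = |σ|/(2ε₀).
E = 2πk|σ| = 2π(8.99×10^9)(1.64×10^-10) = 9.26 N/C.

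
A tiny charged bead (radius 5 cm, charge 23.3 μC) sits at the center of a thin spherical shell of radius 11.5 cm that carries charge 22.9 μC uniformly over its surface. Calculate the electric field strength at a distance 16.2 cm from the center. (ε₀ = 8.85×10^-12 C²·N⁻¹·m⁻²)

Symmetry ⇒ E = E(r) r̂. Gaussian sphere of radius r = 16.2 cm (r > 11.5 cm, enclosing both).
Q_enc = (23.3 μC) + (22.9 μC) = 4.62×10^-5 C.
By Gauss's law, ∮E·dA = E·4πr² = Q_enc/ε₀.
E = |Q_enc|/(4πε₀r²) = (4.62e-5)/(4π·8.85×10^-12·(0.162)²) = 1.58×10^7 N/C.

|E| = 1.58×10^7 N/C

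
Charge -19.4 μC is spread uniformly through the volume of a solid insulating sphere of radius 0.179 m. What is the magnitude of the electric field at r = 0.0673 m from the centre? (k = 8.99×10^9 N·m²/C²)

By spherical symmetry E is radial; choose a Gaussian sphere of radius r = 0.0673 m (r < R).
For a uniform sphere the enclosed fraction is (r/R)³, so Q_enc = (-19.4 μC)(0.0673/0.179)³ = -1.031×10^-6 C.
Applying ∮E·dA = Q_enc/ε₀ with Φ = E(4πr²):
E = k|Q_enc|/r² = (8.99×10^9)(1.031×10^-6)/(0.0673)² = 2.05e6 N/C.

E = 2.05×10^6 N/C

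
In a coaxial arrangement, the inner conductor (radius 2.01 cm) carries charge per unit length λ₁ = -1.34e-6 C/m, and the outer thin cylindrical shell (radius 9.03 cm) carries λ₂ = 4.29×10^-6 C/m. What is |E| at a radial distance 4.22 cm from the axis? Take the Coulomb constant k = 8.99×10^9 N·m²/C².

By cylindrical symmetry E is radial; use a coaxial Gaussian cylinder of radius 4.22 cm and length L (between the conductors, 2.01 cm < r < 9.03 cm).
The shell at 9.03 cm lies outside the Gaussian surface, so λ_enc = λ₁ = -1.34×10^-6 C/m.
Since E is radial and uniform over the curved surface, Φ = E·2πrL = Q_enc/ε₀ = λ_enc L/ε₀.
E = 2k|λ_enc|/r = 2(8.99×10^9)(1.34e-6)/(0.0422) = 5.71e5 N/C.

E ≈ 5.71e5 N/C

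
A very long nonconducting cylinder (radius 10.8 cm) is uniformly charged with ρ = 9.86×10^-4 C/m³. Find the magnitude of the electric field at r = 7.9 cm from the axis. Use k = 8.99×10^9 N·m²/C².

E = 4.40×10^6 V/m

Coaxial Gaussian cylinder, radius r = 7.9 cm, length L (r < R).
Enclosed charge per unit length: λ_enc = ρ·πr² = (9.86e-4)π(0.079)² = 1.933×10^-5 C/m.
Applying ∮E·dA = Q_enc/ε₀ with the end caps contributing no flux:
E = 2k|λ_enc|/r = 2(8.99×10^9)(1.933×10^-5)/(0.079) = 4.40×10^6 N/C.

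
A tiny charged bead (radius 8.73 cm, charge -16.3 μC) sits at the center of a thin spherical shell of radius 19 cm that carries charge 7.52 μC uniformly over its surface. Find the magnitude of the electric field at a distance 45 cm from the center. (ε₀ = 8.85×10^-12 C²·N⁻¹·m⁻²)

Use a concentric Gaussian sphere at r = 45 cm (r > 19 cm, enclosing both).
Q_enc = (-16.3 μC) + (7.52 μC) = -8.78×10^-6 C.
By Gauss's law, ∮E·dA = E·4πr² = Q_enc/ε₀.
E = |Q_enc|/(4πε₀r²) = (8.78×10^-6)/(4π·8.85×10^-12·(0.45)²) = 3.90e5 N/C.

E = 3.90×10^5 V/m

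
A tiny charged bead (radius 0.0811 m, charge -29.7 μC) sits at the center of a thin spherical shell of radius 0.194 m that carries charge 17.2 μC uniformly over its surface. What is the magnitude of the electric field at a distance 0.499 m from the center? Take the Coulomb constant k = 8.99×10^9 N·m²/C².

Symmetry ⇒ E = E(r) r̂. Gaussian sphere of radius r = 0.499 m (r > 0.194 m, enclosing both).
Q_enc = (-29.7 μC) + (17.2 μC) = -1.25×10^-5 C.
Applying ∮E·dA = Q_enc/ε₀ with Φ = E(4πr²):
E = k|Q_enc|/r² = (8.99×10^9)(1.25e-5)/(0.499)² = 4.51×10^5 N/C.

|E| = 4.51×10^5 N/C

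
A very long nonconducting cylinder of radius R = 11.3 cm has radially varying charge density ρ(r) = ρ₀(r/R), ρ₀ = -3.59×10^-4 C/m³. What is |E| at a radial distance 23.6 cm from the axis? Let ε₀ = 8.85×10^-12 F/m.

|E| ≈ 7.32e5 N/C

Coaxial Gaussian cylinder, radius r = 23.6 cm, length L (r > R, full charge per length enclosed).
λ_enc = 2π ∫₀^R ρ₀(r'/R)^1 r' dr' = 2πρ₀R²/3 = -9.601e-6 C/m.
By Gauss's law (flux through the curved wall only), E·2πrL = λ_enc L/ε₀.
E = |λ_enc|/(2πε₀r) = (9.601×10^-6)/(2π·8.85×10^-12·0.236) = 7.32e5 N/C.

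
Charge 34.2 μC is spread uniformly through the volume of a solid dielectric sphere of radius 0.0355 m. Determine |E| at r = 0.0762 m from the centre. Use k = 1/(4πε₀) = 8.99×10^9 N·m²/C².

5.30×10^7 N/C

By spherical symmetry E is radial; choose a Gaussian sphere of radius r = 0.0762 m (r > R, so the entire charge is enclosed).
Q_enc = 34.2 μC = 3.42×10^-5 C.
Gauss's law: E·4πr² = Q_enc/ε₀.
E = k|Q_enc|/r² = (8.99×10^9)(3.42×10^-5)/(0.0762)² = 5.30×10^7 N/C.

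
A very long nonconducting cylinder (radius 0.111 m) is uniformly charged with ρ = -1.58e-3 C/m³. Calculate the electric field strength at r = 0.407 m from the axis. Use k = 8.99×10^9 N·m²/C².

Coaxial Gaussian cylinder, radius r = 0.407 m, length L (r > 0.111 m, full cross-section enclosed).
λ_enc = ρ·πR² = (-1.58×10^-3)π(0.111)² = -6.116e-5 C/m.
Applying ∮E·dA = Q_enc/ε₀ with the end caps contributing no flux:
E = 2k|λ_enc|/r = 2(8.99×10^9)(6.116×10^-5)/(0.407) = 2.70e6 N/C.

|E| ≈ 2.70×10^6 N/C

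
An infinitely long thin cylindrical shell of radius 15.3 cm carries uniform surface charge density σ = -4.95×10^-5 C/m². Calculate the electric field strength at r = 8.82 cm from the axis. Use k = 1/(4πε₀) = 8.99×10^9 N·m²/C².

|E| = 0 V/m

By cylindrical symmetry E is radial; use a coaxial Gaussian cylinder of radius 8.82 cm and length L (r < 15.3 cm, inside the shell).
No charge is enclosed, so Gauss's law gives E·2πrL = 0 ⇒ E = 0.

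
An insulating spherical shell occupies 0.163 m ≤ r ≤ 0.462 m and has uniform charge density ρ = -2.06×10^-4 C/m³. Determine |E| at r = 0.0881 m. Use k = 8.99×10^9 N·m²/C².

E = 0 (no enclosed charge)

Symmetry ⇒ E = E(r) r̂. Gaussian sphere of radius r = 0.0881 m (r < 0.163 m, inside the empty cavity).
Q_enc = 0 (all charge lies at larger r); Gauss's law gives E = 0.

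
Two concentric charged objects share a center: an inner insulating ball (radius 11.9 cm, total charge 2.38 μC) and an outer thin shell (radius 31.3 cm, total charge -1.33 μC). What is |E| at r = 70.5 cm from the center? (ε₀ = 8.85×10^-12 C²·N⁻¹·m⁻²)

Symmetry ⇒ E = E(r) r̂. Gaussian sphere of radius r = 70.5 cm (r > 31.3 cm, enclosing both).
Q_enc = (2.38 μC) + (-1.33 μC) = 1.05e-6 C.
Gauss's law: E·4πr² = Q_enc/ε₀.
E = |Q_enc|/(4πε₀r²) = (1.05×10^-6)/(4π·8.85×10^-12·(0.705)²) = 1.90×10^4 N/C.

1.90×10^4 V/m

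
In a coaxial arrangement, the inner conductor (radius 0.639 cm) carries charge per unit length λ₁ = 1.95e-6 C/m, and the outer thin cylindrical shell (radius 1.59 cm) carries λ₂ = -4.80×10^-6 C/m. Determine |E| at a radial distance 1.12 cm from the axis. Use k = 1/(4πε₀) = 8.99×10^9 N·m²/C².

Choose a coaxial cylinder of radius r = 1.12 cm (arbitrary length L) as the Gaussian surface (between the conductors, 0.639 cm < r < 1.59 cm).
The shell at 1.59 cm lies outside the Gaussian surface, so λ_enc = λ₁ = 1.95×10^-6 C/m.
Applying ∮E·dA = Q_enc/ε₀ with the end caps contributing no flux:
E = 2k|λ_enc|/r = 2(8.99×10^9)(1.95×10^-6)/(0.0112) = 3.13×10^6 N/C.

E = 3.13e6 N/C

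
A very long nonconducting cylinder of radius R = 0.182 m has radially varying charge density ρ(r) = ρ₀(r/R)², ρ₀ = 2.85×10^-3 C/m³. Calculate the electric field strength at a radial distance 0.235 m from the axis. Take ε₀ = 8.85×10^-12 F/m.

E ≈ 1.13×10^7 N/C

Coaxial Gaussian cylinder, radius r = 0.235 m, length L (r > R, full charge per length enclosed).
λ_enc = 2π ∫₀^R ρ₀(r'/R)^2 r' dr' = 2πρ₀R²/4 = 1.483e-4 C/m.
By Gauss's law (flux through the curved wall only), E·2πrL = λ_enc L/ε₀.
E = |λ_enc|/(2πε₀r) = (1.483×10^-4)/(2π·8.85×10^-12·0.235) = 1.13×10^7 N/C.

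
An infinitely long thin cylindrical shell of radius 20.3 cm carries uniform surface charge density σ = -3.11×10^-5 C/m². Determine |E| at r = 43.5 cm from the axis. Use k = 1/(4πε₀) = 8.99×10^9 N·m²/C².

|E| ≈ 1.64e6 V/m

Take a coaxial cylindrical Gaussian surface of radius r = 43.5 cm and length L (r > 20.3 cm).
The whole shell is enclosed: λ_enc = σ·2πR = (-3.11e-5)·2π·(0.203) = -3.967e-5 C/m.
By Gauss's law (flux through the curved wall only), E·2πrL = λ_enc L/ε₀.
E = 2k|λ_enc|/r = 2(8.99×10^9)(3.967e-5)/(0.435) = 1.64×10^6 N/C.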